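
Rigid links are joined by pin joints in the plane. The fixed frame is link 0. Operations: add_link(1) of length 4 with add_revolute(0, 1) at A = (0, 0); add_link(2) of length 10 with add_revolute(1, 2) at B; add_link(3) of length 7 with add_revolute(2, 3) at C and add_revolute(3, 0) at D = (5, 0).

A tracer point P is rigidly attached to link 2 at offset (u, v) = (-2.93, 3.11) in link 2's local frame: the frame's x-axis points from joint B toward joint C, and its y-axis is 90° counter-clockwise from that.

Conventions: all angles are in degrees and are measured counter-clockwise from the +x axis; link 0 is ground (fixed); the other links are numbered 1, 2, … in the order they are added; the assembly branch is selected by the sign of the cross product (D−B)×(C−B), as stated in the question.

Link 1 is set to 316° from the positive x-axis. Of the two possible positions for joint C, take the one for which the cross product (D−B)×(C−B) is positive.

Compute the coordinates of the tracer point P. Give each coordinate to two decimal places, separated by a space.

A=(0,0), D=(5.00,0)
B = A + 4.00·(cos316°, sin316°) = (2.8774, -2.7786)
|BD| = 3.4966
circle(B,10.00) ∩ circle(D,7.00): a=9.0411, h=4.2731
  candidates: C₊=(4.9701,6.9999) cross=14.941; C₋=(11.7614,1.8119) cross=-14.941
  branch + wants cross > 0 → take C=(4.9701,6.9999) (cross=14.941)
ex = (C−B)/|BC| = (0.2093,0.9779); ey = (-0.9779,0.2093)
P = B + -2.93·ex + 3.11·ey = (-0.7769,-4.9929)

-0.78 -4.99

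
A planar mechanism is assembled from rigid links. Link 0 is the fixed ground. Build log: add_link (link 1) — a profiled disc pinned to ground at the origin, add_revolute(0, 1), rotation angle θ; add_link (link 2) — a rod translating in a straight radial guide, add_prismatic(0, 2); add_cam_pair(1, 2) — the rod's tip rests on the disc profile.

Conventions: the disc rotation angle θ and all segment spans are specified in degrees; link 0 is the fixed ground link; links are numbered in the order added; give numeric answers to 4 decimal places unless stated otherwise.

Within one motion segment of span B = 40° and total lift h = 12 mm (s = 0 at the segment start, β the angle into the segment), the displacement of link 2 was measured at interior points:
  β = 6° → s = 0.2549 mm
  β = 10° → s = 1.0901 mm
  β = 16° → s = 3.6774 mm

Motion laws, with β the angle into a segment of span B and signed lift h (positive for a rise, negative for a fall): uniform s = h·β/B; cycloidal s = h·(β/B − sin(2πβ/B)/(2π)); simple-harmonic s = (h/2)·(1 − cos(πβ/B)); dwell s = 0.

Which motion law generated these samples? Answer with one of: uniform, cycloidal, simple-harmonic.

candidates at β/B = r: uniform s = h·r (linear in β); cycloidal s = h·(r − sin(2πr)/(2π)); simple-harmonic s = (h/2)(1 − cos(πr))
β=6°: printed 0.2549 | uniform 1.8000, cycloidal 0.2549, simple-harmonic 0.6540
β=10°: printed 1.0901 | uniform 3.0000, cycloidal 1.0901, simple-harmonic 1.7574
β=16°: printed 3.6774 | uniform 4.8000, cycloidal 3.6774, simple-harmonic 4.1459
only one law matches every sample → cycloidal

cycloidal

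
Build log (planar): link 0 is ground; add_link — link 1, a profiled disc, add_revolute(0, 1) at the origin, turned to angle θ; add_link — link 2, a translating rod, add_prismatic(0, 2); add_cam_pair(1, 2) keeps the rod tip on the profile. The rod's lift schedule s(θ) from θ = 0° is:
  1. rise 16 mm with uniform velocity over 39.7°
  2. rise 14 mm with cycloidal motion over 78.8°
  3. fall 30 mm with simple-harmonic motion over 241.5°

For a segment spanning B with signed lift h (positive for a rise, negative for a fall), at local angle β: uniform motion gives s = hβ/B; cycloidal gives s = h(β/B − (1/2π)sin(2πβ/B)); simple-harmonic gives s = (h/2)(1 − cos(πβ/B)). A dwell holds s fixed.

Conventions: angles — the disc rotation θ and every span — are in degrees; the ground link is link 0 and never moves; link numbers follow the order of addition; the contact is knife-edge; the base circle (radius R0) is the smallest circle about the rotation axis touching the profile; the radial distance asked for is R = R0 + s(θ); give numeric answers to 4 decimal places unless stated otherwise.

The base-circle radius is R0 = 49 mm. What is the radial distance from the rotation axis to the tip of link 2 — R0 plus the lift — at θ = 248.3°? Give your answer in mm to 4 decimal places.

seg 1 [0°–39.7°] uniform, h=16: full span → s += 16 → s = 16.0000
seg 2 [39.7°–118.5°] cycloidal, h=14: full span → s += 14 → s = 30.0000
seg 3 [118.5°–360°] simple-harmonic, h=-30: θ=248.3° here. β=129.8, B=241.5. -30/2·(1 − cos(π·0.5375)) = -16.7618 → s = 13.2382
R = R0 + s = 49 + 13.2382 = 62.2382

62.2382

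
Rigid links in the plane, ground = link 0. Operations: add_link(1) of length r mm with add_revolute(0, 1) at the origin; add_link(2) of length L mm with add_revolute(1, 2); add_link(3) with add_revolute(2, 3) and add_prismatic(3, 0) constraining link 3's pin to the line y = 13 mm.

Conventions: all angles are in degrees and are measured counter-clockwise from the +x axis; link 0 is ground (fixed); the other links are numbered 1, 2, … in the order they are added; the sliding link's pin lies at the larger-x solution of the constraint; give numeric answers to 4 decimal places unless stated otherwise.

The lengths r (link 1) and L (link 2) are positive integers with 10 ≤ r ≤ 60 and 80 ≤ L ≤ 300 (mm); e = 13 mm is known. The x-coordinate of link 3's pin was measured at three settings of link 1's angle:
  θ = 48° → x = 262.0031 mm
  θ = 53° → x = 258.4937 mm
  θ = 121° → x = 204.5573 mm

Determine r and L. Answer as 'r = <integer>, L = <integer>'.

constraint per measurement: (x − r cos θ)² + (r sin θ − e)² = L²
subtracting the θ₁ and θ₂ equations cancels the r² and L² terms:
r = (x₁² − x₂²) / (2[(x₁cos θ₁ + e sin θ₁) − (x₂cos θ₂ + e sin θ₂)]) = 47.9997 → r = 48
L² = (x₁ − r cos θ₁)² + (r sin θ₁ − e)² = 53361.0075 → L = 231.0000 → L = 231
check at θ₃=121°: x = 204.5573 (printed 204.5573) ✓

r = 48, L = 231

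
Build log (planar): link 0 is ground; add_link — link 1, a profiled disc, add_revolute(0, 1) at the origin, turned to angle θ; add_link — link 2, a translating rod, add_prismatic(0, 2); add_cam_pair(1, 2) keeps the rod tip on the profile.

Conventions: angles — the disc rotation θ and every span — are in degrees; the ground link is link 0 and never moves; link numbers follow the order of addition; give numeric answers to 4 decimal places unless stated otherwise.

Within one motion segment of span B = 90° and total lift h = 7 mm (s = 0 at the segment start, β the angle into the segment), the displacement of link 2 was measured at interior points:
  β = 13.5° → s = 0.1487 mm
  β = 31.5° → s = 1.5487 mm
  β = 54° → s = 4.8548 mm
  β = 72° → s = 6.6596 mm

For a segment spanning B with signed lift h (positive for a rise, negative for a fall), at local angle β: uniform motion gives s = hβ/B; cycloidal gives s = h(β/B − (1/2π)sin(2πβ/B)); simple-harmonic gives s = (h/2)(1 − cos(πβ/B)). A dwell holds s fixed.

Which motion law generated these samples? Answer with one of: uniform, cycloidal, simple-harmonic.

candidates at β/B = r: uniform s = h·r (linear in β); cycloidal s = h·(r − sin(2πr)/(2π)); simple-harmonic s = (h/2)(1 − cos(πr))
β=13.5°: printed 0.1487 | uniform 1.0500, cycloidal 0.1487, simple-harmonic 0.3815
β=31.5°: printed 1.5487 | uniform 2.4500, cycloidal 1.5487, simple-harmonic 1.9110
β=54°: printed 4.8548 | uniform 4.2000, cycloidal 4.8548, simple-harmonic 4.5816
β=72°: printed 6.6596 | uniform 5.6000, cycloidal 6.6596, simple-harmonic 6.3316
only one law matches every sample → cycloidal

cycloidal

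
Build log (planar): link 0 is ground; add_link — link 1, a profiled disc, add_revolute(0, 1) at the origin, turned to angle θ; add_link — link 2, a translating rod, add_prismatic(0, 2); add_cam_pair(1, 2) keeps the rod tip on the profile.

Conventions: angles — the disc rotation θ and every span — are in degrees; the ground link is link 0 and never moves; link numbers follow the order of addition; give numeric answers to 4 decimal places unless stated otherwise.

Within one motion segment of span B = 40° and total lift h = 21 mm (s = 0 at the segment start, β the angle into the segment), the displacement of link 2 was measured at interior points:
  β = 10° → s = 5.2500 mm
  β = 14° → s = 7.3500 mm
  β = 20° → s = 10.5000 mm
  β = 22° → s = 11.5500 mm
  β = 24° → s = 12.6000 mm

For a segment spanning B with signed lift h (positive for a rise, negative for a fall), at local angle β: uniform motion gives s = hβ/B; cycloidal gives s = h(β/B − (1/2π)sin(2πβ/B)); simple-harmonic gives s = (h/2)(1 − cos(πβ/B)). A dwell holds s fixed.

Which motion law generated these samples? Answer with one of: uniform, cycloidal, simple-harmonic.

candidates at β/B = r: uniform s = h·r (linear in β); cycloidal s = h·(r − sin(2πr)/(2π)); simple-harmonic s = (h/2)(1 − cos(πr))
β=10°: printed 5.2500 | uniform 5.2500, cycloidal 1.9077, simple-harmonic 3.0754
β=14°: printed 7.3500 | uniform 7.3500, cycloidal 4.6461, simple-harmonic 5.7331
β=20°: printed 10.5000 | uniform 10.5000, cycloidal 10.5000, simple-harmonic 10.5000
β=22°: printed 11.5500 | uniform 11.5500, cycloidal 12.5828, simple-harmonic 12.1426
β=24°: printed 12.6000 | uniform 12.6000, cycloidal 14.5645, simple-harmonic 13.7447
only one law matches every sample → uniform

uniform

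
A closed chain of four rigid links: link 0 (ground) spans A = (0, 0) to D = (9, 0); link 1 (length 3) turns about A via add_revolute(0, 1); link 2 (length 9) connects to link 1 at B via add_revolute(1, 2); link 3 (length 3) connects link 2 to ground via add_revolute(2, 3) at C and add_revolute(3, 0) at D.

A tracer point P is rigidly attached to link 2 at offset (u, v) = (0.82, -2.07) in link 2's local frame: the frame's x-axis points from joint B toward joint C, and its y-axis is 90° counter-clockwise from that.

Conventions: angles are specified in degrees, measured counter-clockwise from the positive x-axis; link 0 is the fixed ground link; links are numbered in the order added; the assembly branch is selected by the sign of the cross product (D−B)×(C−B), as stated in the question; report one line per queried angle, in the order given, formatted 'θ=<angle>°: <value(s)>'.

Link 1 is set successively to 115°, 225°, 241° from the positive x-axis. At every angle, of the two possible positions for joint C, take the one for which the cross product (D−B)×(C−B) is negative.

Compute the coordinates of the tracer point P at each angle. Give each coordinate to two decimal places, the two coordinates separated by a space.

A=(0,0), D=(9.00,0)
θ=115°: B = A + 3.00·(cos115°, sin115°) = (-1.2679, 2.7189)
θ=115°: |BD| = 10.6217
θ=115°: circle(B,9.00) ∩ circle(D,3.00): a=8.7001, h=2.3038
θ=115°:   candidates: C₊=(7.7321,2.7189) cross=24.470; C₋=(6.5527,-1.7352) cross=-24.470
θ=115°:   branch - wants cross < 0 → take C=(6.5527,-1.7352) (cross=-24.470)
θ=115°: ex = (C−B)/|BC| = (0.8690,-0.4949); ey = (0.4949,0.8690)
θ=115°: P = B + 0.82·ex + -2.07·ey = (-1.5798,0.5144)
θ=225°: B = A + 3.00·(cos225°, sin225°) = (-2.1213, -2.1213)
θ=225°: |BD| = 11.3218
θ=225°: circle(B,9.00) ∩ circle(D,3.00): a=8.8406, h=1.6863
θ=225°:   candidates: C₊=(6.2468,1.1915) cross=19.092; C₋=(6.8787,-2.1213) cross=-19.092
θ=225°:   branch - wants cross < 0 → take C=(6.8787,-2.1213) (cross=-19.092)
θ=225°: ex = (C−B)/|BC| = (1.0000,-0.0000); ey = (0.0000,1.0000)
θ=225°: P = B + 0.82·ex + -2.07·ey = (-1.3013,-4.1913)
θ=241°: B = A + 3.00·(cos241°, sin241°) = (-1.4544, -2.6239)
θ=241°: |BD| = 10.7787
θ=241°: circle(B,9.00) ∩ circle(D,3.00): a=8.7293, h=2.1909
θ=241°:   candidates: C₊=(6.4789,1.6261) cross=23.615; C₋=(7.5456,-2.6239) cross=-23.615
θ=241°:   branch - wants cross < 0 → take C=(7.5456,-2.6239) (cross=-23.615)
θ=241°: ex = (C−B)/|BC| = (1.0000,-0.0000); ey = (0.0000,1.0000)
θ=241°: P = B + 0.82·ex + -2.07·ey = (-0.6344,-4.6939)

θ=115°: -1.58 0.51
θ=225°: -1.30 -4.19
θ=241°: -0.63 -4.69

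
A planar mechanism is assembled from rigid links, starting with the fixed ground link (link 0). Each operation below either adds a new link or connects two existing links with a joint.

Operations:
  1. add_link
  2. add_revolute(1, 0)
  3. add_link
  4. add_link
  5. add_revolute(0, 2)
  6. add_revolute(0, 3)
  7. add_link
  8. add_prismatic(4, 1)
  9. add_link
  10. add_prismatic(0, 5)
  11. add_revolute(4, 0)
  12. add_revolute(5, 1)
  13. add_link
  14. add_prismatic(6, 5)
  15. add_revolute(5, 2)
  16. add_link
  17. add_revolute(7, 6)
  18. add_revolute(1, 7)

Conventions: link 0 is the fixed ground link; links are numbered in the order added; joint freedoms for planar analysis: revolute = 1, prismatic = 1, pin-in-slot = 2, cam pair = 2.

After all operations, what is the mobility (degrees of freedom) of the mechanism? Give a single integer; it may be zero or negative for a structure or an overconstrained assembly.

(L,J1,J2)=(1,0,0); link0 fixed
link1: (2,0,0)
R 1-0 [J1]: (2,1,0)
link2: (3,1,0)
link3: (4,1,0)
R 0-2 [J1]: (4,2,0)
R 0-3 [J1]: (4,3,0)
link4: (5,3,0)
P 4-1 [J1]: (5,4,0)
link5: (6,4,0)
P 0-5 [J1]: (6,5,0)
R 4-0 [J1]: (6,6,0)
R 5-1 [J1]: (6,7,0)
link6: (7,7,0)
P 6-5 [J1]: (7,8,0)
R 5-2 [J1]: (7,9,0)
link7: (8,9,0)
R 7-6 [J1]: (8,10,0)
R 1-7 [J1]: (8,11,0)
Grübler: 3·7 − 2·11 − 0 = -1

M = -1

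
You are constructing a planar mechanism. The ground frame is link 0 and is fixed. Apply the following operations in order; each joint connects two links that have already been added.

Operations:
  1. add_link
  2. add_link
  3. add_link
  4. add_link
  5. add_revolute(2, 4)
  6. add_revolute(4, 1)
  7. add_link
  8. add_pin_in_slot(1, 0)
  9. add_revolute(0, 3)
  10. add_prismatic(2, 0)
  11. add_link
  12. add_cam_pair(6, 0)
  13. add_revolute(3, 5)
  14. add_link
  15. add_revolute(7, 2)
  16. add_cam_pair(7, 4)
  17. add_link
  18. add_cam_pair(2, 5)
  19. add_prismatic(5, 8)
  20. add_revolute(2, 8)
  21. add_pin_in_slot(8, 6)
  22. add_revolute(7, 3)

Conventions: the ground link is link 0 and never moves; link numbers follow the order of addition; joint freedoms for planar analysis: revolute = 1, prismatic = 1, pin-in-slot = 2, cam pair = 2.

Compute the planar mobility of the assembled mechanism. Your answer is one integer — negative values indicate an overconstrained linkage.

link 0 = ground. State L|J1|J2 = 1|0|0
+link1  2|0|0
+link2  3|0|0
+link3  4|0|0
+link4  5|0|0
R(2,4) f=1→J1  5|1|0
R(4,1) f=1→J1  5|2|0
+link5  6|2|0
PS(1,0) f=2→J2  6|2|1
R(0,3) f=1→J1  6|3|1
P(2,0) f=1→J1  6|4|1
+link6  7|4|1
C(6,0) f=2→J2  7|4|2
R(3,5) f=1→J1  7|5|2
+link7  8|5|2
R(7,2) f=1→J1  8|6|2
C(7,4) f=2→J2  8|6|3
+link8  9|6|3
C(2,5) f=2→J2  9|6|4
P(5,8) f=1→J1  9|7|4
R(2,8) f=1→J1  9|8|4
PS(8,6) f=2→J2  9|8|5
R(7,3) f=1→J1  9|9|5
M = 3(9−1)−2·9−5 = 24−18−5 = 1

M = 1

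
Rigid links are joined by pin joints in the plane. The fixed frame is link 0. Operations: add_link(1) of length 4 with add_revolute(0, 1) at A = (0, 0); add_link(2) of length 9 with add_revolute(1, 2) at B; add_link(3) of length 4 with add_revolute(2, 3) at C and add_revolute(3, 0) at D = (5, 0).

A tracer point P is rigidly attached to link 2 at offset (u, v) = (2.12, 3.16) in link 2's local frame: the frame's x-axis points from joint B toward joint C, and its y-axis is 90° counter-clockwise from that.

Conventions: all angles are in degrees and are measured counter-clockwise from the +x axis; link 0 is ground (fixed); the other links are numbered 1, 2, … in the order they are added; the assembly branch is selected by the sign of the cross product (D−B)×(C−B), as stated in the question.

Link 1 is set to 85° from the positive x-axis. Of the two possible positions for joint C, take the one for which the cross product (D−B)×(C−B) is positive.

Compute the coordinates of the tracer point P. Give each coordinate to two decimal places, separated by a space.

A=(0,0), D=(5.00,0)
B = A + 4.00·(cos85°, sin85°) = (0.3486, 3.9848)
|BD| = 6.1248
circle(B,9.00) ∩ circle(D,4.00): a=8.3687, h=3.3114
  candidates: C₊=(8.8584,1.0549) cross=20.282; C₋=(4.5497,-3.9746) cross=-20.282
  branch + wants cross > 0 → take C=(8.8584,1.0549) (cross=20.282)
ex = (C−B)/|BC| = (0.9455,-0.3255); ey = (0.3255,0.9455)
P = B + 2.12·ex + 3.16·ey = (3.3818,6.2825)

3.38 6.28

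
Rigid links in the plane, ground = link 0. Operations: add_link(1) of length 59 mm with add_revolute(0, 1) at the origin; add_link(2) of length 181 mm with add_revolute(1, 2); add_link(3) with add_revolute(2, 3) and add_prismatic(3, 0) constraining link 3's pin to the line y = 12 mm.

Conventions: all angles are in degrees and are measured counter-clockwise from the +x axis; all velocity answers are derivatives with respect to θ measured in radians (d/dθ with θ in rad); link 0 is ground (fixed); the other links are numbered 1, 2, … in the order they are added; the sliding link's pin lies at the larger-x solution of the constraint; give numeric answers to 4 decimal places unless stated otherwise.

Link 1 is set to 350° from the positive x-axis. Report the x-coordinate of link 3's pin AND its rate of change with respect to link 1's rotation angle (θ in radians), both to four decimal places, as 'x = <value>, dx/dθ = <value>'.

geometry: r = 59 mm, L = 181 mm, e = 12 mm
crank pin P = (r cos θ, r sin θ) = (58.103657, -10.245242)
h = r sin θ − e = -10.245242 − 12 = -22.245242
x = r cos θ + √(L² − h²) = 58.103657 + 179.627807 = 237.731465
dx/dθ = −r sin θ − h·r cos θ/√(L² − h²) (θ in radians; h = -22.245242) = 17.440843

x = 237.7315, dx/dθ = 17.4408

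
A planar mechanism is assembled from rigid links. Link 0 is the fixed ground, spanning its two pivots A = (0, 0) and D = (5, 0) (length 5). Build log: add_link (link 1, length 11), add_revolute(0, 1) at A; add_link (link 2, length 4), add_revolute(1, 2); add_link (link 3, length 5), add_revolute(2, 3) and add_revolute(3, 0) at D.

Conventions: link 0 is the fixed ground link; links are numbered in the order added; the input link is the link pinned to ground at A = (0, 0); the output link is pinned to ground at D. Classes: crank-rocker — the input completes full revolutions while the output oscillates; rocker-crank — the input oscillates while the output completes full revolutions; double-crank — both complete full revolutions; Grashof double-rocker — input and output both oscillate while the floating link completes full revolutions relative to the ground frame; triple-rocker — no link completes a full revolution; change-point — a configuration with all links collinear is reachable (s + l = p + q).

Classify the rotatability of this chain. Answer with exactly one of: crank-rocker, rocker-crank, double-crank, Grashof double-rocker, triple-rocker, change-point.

lengths: ground=5, input=11, coupler=4, output=5
sorted: s=4 (shortest), l=11 (longest), p+q=10
s + l = 15 vs p + q = 10
s + l > p + q → non-Grashof → no link fully rotates → triple-rocker

triple-rocker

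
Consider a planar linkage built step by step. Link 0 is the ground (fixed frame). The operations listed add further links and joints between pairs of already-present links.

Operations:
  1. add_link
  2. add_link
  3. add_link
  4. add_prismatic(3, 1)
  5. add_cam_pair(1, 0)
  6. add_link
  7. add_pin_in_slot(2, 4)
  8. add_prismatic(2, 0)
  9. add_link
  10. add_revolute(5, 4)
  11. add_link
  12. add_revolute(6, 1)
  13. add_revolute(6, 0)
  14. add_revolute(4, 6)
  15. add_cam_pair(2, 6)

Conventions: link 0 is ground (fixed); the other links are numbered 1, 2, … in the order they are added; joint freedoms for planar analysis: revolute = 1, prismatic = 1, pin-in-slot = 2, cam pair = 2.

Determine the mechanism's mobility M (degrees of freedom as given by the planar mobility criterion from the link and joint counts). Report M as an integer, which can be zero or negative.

L=1 J1=0 J2=0
add link → L=2 J1=0 J2=0
add link → L=3 J1=0 J2=0
add link → L=4 J1=0 J2=0
P@3,1 dof=1 J1 → L=4 J1=1 J2=0
C@1,0 dof=2 J2 → L=4 J1=1 J2=1
add link → L=5 J1=1 J2=1
PS@2,4 dof=2 J2 → L=5 J1=1 J2=2
P@2,0 dof=1 J1 → L=5 J1=2 J2=2
add link → L=6 J1=2 J2=2
R@5,4 dof=1 J1 → L=6 J1=3 J2=2
add link → L=7 J1=3 J2=2
R@6,1 dof=1 J1 → L=7 J1=4 J2=2
R@6,0 dof=1 J1 → L=7 J1=5 J2=2
R@4,6 dof=1 J1 → L=7 J1=6 J2=2
C@2,6 dof=2 J2 → L=7 J1=6 J2=3
M=3(L−1)−2J1−J2=3·6−2·6−3=3

M = 3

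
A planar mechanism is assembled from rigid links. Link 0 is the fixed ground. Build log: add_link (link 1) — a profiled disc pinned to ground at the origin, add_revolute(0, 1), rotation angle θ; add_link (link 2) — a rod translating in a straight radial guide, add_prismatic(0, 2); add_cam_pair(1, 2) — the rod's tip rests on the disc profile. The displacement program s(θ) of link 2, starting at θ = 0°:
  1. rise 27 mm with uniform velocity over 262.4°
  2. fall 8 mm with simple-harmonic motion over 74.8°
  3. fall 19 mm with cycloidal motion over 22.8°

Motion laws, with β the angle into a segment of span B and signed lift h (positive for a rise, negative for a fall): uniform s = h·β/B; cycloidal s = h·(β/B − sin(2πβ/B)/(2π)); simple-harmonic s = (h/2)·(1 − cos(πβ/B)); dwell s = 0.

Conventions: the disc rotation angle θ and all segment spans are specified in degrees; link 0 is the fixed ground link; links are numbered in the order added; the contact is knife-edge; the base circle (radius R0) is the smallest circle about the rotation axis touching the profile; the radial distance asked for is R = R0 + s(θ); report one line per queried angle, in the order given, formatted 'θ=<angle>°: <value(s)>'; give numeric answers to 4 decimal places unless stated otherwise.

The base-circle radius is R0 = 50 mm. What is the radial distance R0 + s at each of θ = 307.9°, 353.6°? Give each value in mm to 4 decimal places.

seg 1 [0°–262.4°] uniform, h=27: full span → s += 27 → s = 27.0000
seg 2 [262.4°–337.2°] simple-harmonic, h=-8: θ=307.9° here. β=45.5, B=74.8. -8/2·(1 − cos(π·0.6083)) = -5.3347 → s = 21.6653
seg 2 [262.4°–337.2°] simple-harmonic, h=-8: full span → s += -8 → s = 19.0000
seg 3 [337.2°–360°] cycloidal, h=-19: θ=353.6° here. β=16.4, B=22.8. -19·(0.7193 − sin(2π·0.7193)/(2π)) = -16.6345 → s = 2.3655
θ=307.9°: R = R0 + s = 50 + 21.6653 = 71.6653
θ=353.6°: R = R0 + s = 50 + 2.3655 = 52.3655

θ=307.9°: 71.6653
θ=353.6°: 52.3655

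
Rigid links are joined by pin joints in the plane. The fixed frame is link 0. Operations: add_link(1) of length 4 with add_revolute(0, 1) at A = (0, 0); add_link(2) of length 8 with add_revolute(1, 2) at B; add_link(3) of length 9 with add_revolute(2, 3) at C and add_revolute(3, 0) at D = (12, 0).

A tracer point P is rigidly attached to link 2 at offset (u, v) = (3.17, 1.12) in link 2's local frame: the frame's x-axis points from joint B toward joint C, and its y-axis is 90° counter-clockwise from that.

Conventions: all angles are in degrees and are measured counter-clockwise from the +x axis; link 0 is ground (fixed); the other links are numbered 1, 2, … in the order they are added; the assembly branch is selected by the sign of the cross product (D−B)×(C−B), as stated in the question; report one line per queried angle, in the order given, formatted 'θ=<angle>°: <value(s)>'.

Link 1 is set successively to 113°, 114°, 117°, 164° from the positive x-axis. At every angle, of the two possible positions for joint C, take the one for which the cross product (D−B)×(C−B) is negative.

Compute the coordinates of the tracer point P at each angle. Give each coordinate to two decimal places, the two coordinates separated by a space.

A=(0,0), D=(12.00,0)
θ=113°: B = A + 4.00·(cos113°, sin113°) = (-1.5629, 3.6820)
θ=113°: |BD| = 14.0538
θ=113°: circle(B,8.00) ∩ circle(D,9.00): a=6.4221, h=4.7704
θ=113°:   candidates: C₊=(5.8847,6.6032) cross=67.042; C₋=(3.3850,-2.6043) cross=-67.042
θ=113°:   branch - wants cross < 0 → take C=(3.3850,-2.6043) (cross=-67.042)
θ=113°: ex = (C−B)/|BC| = (0.6185,-0.7858); ey = (0.7858,0.6185)
θ=113°: P = B + 3.17·ex + 1.12·ey = (1.2778,1.8838)
θ=114°: B = A + 4.00·(cos114°, sin114°) = (-1.6269, 3.6542)
θ=114°: |BD| = 14.1084
θ=114°: circle(B,8.00) ∩ circle(D,9.00): a=6.4517, h=4.7303
θ=114°:   candidates: C₊=(5.8298,6.5520) cross=66.736; C₋=(3.3794,-2.5857) cross=-66.736
θ=114°:   branch - wants cross < 0 → take C=(3.3794,-2.5857) (cross=-66.736)
θ=114°: ex = (C−B)/|BC| = (0.6258,-0.7800); ey = (0.7800,0.6258)
θ=114°: P = B + 3.17·ex + 1.12·ey = (1.2304,1.8825)
θ=117°: B = A + 4.00·(cos117°, sin117°) = (-1.8160, 3.5640)
θ=117°: |BD| = 14.2683
θ=117°: circle(B,8.00) ∩ circle(D,9.00): a=6.5384, h=4.6097
θ=117°:   candidates: C₊=(5.6666,6.3944) cross=65.772; C₋=(3.3637,-2.5328) cross=-65.772
θ=117°:   branch - wants cross < 0 → take C=(3.3637,-2.5328) (cross=-65.772)
θ=117°: ex = (C−B)/|BC| = (0.6475,-0.7621); ey = (0.7621,0.6475)
θ=117°: P = B + 3.17·ex + 1.12·ey = (1.0900,1.8733)
θ=164°: B = A + 4.00·(cos164°, sin164°) = (-3.8450, 1.1025)
θ=164°: |BD| = 15.8834
θ=164°: circle(B,8.00) ∩ circle(D,9.00): a=7.4065, h=3.0238
θ=164°:   candidates: C₊=(3.7535,3.6049) cross=48.028; C₋=(3.3337,-2.4281) cross=-48.028
θ=164°:   branch - wants cross < 0 → take C=(3.3337,-2.4281) (cross=-48.028)
θ=164°: ex = (C−B)/|BC| = (0.8973,-0.4413); ey = (0.4413,0.8973)
θ=164°: P = B + 3.17·ex + 1.12·ey = (-0.5062,0.7086)

θ=113°: 1.28 1.88
θ=114°: 1.23 1.88
θ=117°: 1.09 1.87
θ=164°: -0.51 0.71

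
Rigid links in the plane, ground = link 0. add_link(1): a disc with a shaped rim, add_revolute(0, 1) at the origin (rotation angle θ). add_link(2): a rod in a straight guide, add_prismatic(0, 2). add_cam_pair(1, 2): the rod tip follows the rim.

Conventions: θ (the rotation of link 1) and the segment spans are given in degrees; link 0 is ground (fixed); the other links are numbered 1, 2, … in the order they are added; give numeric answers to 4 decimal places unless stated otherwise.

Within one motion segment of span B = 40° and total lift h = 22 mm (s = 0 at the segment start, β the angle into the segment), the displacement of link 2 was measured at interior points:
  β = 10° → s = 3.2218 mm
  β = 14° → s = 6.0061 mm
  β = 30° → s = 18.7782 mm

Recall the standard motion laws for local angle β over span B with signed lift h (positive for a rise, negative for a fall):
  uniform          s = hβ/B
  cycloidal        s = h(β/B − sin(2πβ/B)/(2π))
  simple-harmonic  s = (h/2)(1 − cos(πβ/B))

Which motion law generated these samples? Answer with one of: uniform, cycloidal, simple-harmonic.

candidates at β/B = r: uniform s = h·r (linear in β); cycloidal s = h·(r − sin(2πr)/(2π)); simple-harmonic s = (h/2)(1 − cos(πr))
β=10°: printed 3.2218 | uniform 5.5000, cycloidal 1.9986, simple-harmonic 3.2218
β=14°: printed 6.0061 | uniform 7.7000, cycloidal 4.8673, simple-harmonic 6.0061
β=30°: printed 18.7782 | uniform 16.5000, cycloidal 20.0014, simple-harmonic 18.7782
only one law matches every sample → simple-harmonic

simple-harmonic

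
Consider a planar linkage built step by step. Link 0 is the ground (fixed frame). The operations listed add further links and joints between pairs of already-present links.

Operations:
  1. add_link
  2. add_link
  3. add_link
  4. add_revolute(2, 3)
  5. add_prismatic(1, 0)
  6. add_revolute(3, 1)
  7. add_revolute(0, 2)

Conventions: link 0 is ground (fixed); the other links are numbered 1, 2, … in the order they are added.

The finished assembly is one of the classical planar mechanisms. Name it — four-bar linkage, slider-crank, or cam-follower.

links: 4 (incl. ground); joints: 3 revolute, 1 prismatic, 0 higher (cam) pair, forming one closed loop
4 links, 3 revolutes + 1 prismatic in one loop → slider-crank

slider-crank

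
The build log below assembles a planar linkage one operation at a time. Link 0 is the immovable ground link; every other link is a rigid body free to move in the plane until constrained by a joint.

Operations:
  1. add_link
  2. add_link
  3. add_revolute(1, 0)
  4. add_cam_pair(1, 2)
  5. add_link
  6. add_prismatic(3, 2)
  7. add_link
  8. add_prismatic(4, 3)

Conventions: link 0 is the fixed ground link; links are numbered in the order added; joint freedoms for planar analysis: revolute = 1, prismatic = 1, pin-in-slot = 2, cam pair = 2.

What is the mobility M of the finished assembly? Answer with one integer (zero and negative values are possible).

ground; <1,0,0>
#1 <2,0,0>
#2 <3,0,0>
R:1↔0 J1 <3,1,0>
C:1↔2 J2 <3,1,1>
#3 <4,1,1>
P:3↔2 J1 <4,2,1>
#4 <5,2,1>
P:4↔3 J1 <5,3,1>
3×4 − 2×3 − 1×1 = 5

M = 5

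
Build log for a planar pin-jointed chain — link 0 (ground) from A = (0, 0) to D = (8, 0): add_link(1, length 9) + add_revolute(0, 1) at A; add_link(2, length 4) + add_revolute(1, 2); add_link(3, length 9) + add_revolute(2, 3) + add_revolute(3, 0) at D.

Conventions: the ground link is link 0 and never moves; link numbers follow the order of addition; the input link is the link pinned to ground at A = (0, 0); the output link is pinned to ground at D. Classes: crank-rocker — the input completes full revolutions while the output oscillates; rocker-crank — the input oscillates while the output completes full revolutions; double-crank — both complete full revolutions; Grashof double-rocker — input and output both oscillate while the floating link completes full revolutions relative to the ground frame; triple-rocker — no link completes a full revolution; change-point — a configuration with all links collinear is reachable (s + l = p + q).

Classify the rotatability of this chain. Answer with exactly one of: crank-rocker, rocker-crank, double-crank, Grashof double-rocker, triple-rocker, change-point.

lengths: ground=8, input=9, coupler=4, output=9
sorted: s=4 (shortest), l=9 (longest), p+q=17
s + l = 13 vs p + q = 17
s + l < p + q (Grashof) with shortest = coupler link → Grashof double-rocker

Grashof double-rocker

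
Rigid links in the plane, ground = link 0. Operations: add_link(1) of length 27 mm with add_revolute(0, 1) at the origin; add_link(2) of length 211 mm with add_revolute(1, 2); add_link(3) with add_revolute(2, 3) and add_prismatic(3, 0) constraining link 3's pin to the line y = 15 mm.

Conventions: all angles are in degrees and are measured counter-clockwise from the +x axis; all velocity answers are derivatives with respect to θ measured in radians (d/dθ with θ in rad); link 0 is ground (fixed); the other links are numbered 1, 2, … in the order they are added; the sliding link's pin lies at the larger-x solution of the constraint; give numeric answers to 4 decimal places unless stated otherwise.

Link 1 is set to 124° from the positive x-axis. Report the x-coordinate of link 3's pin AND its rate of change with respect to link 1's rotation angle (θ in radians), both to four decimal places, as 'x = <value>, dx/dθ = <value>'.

geometry: r = 27 mm, L = 211 mm, e = 15 mm
crank pin P = (r cos θ, r sin θ) = (-15.098208, 22.384014)
h = r sin θ − e = 22.384014 − 15 = 7.384014
x = r cos θ + √(L² − h²) = -15.098208 + 210.870757 = 195.772549
dx/dθ = −r sin θ − h·r cos θ/√(L² − h²) (θ in radians; h = 7.384014) = -21.855324

x = 195.7725, dx/dθ = -21.8553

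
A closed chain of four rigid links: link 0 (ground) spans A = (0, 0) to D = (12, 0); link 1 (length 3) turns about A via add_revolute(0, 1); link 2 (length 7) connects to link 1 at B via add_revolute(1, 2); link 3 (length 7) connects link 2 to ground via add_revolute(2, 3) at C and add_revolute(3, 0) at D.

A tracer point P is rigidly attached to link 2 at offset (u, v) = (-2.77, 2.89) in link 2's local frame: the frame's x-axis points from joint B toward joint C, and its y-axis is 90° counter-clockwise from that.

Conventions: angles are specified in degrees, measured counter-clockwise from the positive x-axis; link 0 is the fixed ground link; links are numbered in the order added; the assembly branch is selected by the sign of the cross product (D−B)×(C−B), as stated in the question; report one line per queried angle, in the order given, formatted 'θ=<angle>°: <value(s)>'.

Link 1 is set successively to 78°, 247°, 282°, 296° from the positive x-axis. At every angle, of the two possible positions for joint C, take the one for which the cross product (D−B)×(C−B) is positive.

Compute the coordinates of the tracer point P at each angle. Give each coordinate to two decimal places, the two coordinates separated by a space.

A=(0,0), D=(12.00,0)
θ=78°: B = A + 3.00·(cos78°, sin78°) = (0.6237, 2.9344)
θ=78°: |BD| = 11.7486
θ=78°: circle(B,7.00) ∩ circle(D,7.00): a=5.8743, h=3.8069
θ=78°:   candidates: C₊=(7.2627,5.1535) cross=44.726; C₋=(5.3610,-2.2190) cross=-44.726
θ=78°:   branch + wants cross > 0 → take C=(7.2627,5.1535) (cross=44.726)
θ=78°: ex = (C−B)/|BC| = (0.9484,0.3170); ey = (-0.3170,0.9484)
θ=78°: P = B + -2.77·ex + 2.89·ey = (-2.9195,4.7973)
θ=247°: B = A + 3.00·(cos247°, sin247°) = (-1.1722, -2.7615)
θ=247°: |BD| = 13.4586
θ=247°: circle(B,7.00) ∩ circle(D,7.00): a=6.7293, h=1.9279
θ=247°:   candidates: C₊=(5.0183,0.5061) cross=25.947; C₋=(5.8095,-3.2676) cross=-25.947
θ=247°:   branch + wants cross > 0 → take C=(5.0183,0.5061) (cross=25.947)
θ=247°: ex = (C−B)/|BC| = (0.8844,0.4668); ey = (-0.4668,0.8844)
θ=247°: P = B + -2.77·ex + 2.89·ey = (-4.9709,-1.4988)
θ=282°: B = A + 3.00·(cos282°, sin282°) = (0.6237, -2.9344)
θ=282°: |BD| = 11.7486
θ=282°: circle(B,7.00) ∩ circle(D,7.00): a=5.8743, h=3.8069
θ=282°:   candidates: C₊=(5.3610,2.2190) cross=44.726; C₋=(7.2627,-5.1535) cross=-44.726
θ=282°:   branch + wants cross > 0 → take C=(5.3610,2.2190) (cross=44.726)
θ=282°: ex = (C−B)/|BC| = (0.6768,0.7362); ey = (-0.7362,0.6768)
θ=282°: P = B + -2.77·ex + 2.89·ey = (-3.3785,-3.0179)
θ=296°: B = A + 3.00·(cos296°, sin296°) = (1.3151, -2.6964)
θ=296°: |BD| = 11.0199
θ=296°: circle(B,7.00) ∩ circle(D,7.00): a=5.5099, h=4.3175
θ=296°:   candidates: C₊=(5.6011,2.8381) cross=47.578; C₋=(7.7140,-5.5344) cross=-47.578
θ=296°:   branch + wants cross > 0 → take C=(5.6011,2.8381) (cross=47.578)
θ=296°: ex = (C−B)/|BC| = (0.6123,0.7906); ey = (-0.7906,0.6123)
θ=296°: P = B + -2.77·ex + 2.89·ey = (-2.6659,-3.1169)

θ=78°: -2.92 4.80
θ=247°: -4.97 -1.50
θ=282°: -3.38 -3.02
θ=296°: -2.67 -3.12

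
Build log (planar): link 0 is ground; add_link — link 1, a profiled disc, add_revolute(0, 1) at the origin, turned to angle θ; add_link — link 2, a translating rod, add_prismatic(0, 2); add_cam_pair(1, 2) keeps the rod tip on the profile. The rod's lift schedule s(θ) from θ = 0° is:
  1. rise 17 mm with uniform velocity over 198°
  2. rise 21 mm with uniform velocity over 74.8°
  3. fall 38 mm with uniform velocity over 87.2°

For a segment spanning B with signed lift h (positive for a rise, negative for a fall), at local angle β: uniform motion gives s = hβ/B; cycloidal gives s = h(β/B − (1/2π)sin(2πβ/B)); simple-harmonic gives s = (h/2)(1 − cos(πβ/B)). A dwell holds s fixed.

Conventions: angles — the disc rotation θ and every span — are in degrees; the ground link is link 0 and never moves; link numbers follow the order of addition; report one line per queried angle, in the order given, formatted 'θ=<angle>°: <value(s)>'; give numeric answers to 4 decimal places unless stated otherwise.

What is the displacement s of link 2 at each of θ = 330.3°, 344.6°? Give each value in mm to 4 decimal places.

seg 1 [0°–198°] uniform, h=17: full span → s += 17 → s = 17.0000
seg 2 [198°–272.8°] uniform, h=21: full span → s += 21 → s = 38.0000
seg 3 [272.8°–360°] uniform, h=-38: θ=330.3° here. β=57.5, B=87.2. -38·57.5/87.2 = -25.0573 → s = 12.9427
seg 3 [272.8°–360°] uniform, h=-38: θ=344.6° here. β=71.8, B=87.2. -38·71.8/87.2 = -31.2890 → s = 6.7110

θ=330.3°: 12.9427
θ=344.6°: 6.7110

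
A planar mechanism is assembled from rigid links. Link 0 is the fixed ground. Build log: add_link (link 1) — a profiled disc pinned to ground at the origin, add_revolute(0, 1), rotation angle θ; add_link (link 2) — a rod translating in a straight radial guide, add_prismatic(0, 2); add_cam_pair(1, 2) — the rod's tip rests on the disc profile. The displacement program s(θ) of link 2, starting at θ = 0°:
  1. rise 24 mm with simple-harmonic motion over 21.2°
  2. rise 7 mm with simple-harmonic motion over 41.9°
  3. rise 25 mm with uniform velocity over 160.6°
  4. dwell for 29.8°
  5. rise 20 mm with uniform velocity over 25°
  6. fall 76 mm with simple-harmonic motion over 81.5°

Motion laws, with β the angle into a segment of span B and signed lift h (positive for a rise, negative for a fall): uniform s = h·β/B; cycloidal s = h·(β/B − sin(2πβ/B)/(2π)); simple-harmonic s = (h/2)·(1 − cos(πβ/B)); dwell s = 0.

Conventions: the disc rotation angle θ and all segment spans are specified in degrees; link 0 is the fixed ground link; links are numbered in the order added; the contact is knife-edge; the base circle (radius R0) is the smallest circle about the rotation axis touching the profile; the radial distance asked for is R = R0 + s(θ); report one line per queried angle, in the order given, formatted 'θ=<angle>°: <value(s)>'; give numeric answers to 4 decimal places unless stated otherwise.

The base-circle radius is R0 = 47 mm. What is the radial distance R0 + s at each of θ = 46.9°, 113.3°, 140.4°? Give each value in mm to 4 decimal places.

seg 1 [0°–21.2°] simple-harmonic, h=24: full span → s += 24 → s = 24.0000
seg 2 [21.2°–63.1°] simple-harmonic, h=7: θ=46.9° here. β=25.7, B=41.9. 7/2·(1 − cos(π·0.6134)) = 4.7203 → s = 28.7203
seg 2 [21.2°–63.1°] simple-harmonic, h=7: full span → s += 7 → s = 31.0000
seg 3 [63.1°–223.7°] uniform, h=25: θ=113.3° here. β=50.2, B=160.6. 25·50.2/160.6 = 7.8144 → s = 38.8144
seg 3 [63.1°–223.7°] uniform, h=25: θ=140.4° here. β=77.3, B=160.6. 25·77.3/160.6 = 12.0330 → s = 43.0330
θ=46.9°: R = R0 + s = 47 + 28.7203 = 75.7203
θ=113.3°: R = R0 + s = 47 + 38.8144 = 85.8144
θ=140.4°: R = R0 + s = 47 + 43.0330 = 90.0330

θ=46.9°: 75.7203
θ=113.3°: 85.8144
θ=140.4°: 90.0330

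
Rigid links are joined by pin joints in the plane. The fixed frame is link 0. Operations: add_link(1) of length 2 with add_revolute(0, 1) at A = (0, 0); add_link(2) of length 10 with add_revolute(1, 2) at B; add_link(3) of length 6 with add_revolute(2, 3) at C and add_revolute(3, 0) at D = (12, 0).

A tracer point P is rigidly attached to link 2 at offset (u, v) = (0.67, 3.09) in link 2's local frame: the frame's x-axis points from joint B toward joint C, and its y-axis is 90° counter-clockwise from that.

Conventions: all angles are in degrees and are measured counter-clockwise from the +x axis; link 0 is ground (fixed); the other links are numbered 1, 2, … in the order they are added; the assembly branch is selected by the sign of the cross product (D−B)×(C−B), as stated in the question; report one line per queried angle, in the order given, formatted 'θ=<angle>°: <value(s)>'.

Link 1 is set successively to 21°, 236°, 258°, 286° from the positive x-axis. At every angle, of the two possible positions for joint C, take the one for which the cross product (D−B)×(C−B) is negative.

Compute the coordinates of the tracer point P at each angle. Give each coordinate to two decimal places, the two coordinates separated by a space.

A=(0,0), D=(12.00,0)
θ=21°: B = A + 2.00·(cos21°, sin21°) = (1.8672, 0.7167)
θ=21°: |BD| = 10.1582
θ=21°: circle(B,10.00) ∩ circle(D,6.00): a=8.2293, h=5.6815
θ=21°:   candidates: C₊=(10.4768,5.8034) cross=57.713; C₋=(9.6750,-5.5312) cross=-57.713
θ=21°:   branch - wants cross < 0 → take C=(9.6750,-5.5312) (cross=-57.713)
θ=21°: ex = (C−B)/|BC| = (0.7808,-0.6248); ey = (0.6248,0.7808)
θ=21°: P = B + 0.67·ex + 3.09·ey = (4.3209,2.7108)
θ=236°: B = A + 2.00·(cos236°, sin236°) = (-1.1184, -1.6581)
θ=236°: |BD| = 13.2228
θ=236°: circle(B,10.00) ∩ circle(D,6.00): a=9.0314, h=4.2934
θ=236°:   candidates: C₊=(7.3034,3.7339) cross=56.770; C₋=(8.3801,-4.7850) cross=-56.770
θ=236°:   branch - wants cross < 0 → take C=(8.3801,-4.7850) (cross=-56.770)
θ=236°: ex = (C−B)/|BC| = (0.9499,-0.3127); ey = (0.3127,0.9499)
θ=236°: P = B + 0.67·ex + 3.09·ey = (0.4842,1.0675)
θ=258°: B = A + 2.00·(cos258°, sin258°) = (-0.4158, -1.9563)
θ=258°: |BD| = 12.5690
θ=258°: circle(B,10.00) ∩ circle(D,6.00): a=8.8304, h=4.6929
θ=258°:   candidates: C₊=(7.5766,4.0538) cross=58.985; C₋=(9.0374,-5.2176) cross=-58.985
θ=258°:   branch - wants cross < 0 → take C=(9.0374,-5.2176) (cross=-58.985)
θ=258°: ex = (C−B)/|BC| = (0.9453,-0.3261); ey = (0.3261,0.9453)
θ=258°: P = B + 0.67·ex + 3.09·ey = (1.2253,0.7463)
θ=286°: B = A + 2.00·(cos286°, sin286°) = (0.5513, -1.9225)
θ=286°: |BD| = 11.6090
θ=286°: circle(B,10.00) ∩ circle(D,6.00): a=8.5610, h=5.1681
θ=286°:   candidates: C₊=(8.1382,4.5920) cross=59.997; C₋=(9.8499,-5.6015) cross=-59.997
θ=286°:   branch - wants cross < 0 → take C=(9.8499,-5.6015) (cross=-59.997)
θ=286°: ex = (C−B)/|BC| = (0.9299,-0.3679); ey = (0.3679,0.9299)
θ=286°: P = B + 0.67·ex + 3.09·ey = (2.3111,0.7043)

θ=21°: 4.32 2.71
θ=236°: 0.48 1.07
θ=258°: 1.23 0.75
θ=286°: 2.31 0.70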